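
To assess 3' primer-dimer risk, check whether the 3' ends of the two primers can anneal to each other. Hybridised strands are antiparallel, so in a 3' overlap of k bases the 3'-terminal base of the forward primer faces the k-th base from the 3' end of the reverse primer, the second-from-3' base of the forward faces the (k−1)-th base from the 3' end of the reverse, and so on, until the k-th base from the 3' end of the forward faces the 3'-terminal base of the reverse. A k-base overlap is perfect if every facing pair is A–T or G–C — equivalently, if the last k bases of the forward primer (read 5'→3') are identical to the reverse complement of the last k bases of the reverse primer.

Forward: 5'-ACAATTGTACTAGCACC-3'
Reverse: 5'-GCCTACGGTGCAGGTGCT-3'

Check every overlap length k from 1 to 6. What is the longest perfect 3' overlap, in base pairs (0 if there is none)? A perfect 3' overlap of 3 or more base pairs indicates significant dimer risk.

Longest perfect overlap: 6 complementary base pairs; significant dimer risk (threshold 3).

Last 6 bases (5'→3') — forward …AGCACC, reverse …GGTGCT.
Reverse complement of the reverse primer's last 6 bases: AGCACC; its first k bases are the reverse complement of the reverse primer's last k bases, so a perfect k-base overlap needs the forward primer's last k bases to equal them.
Comparing (forward last k vs required): k=1: C vs A ✗; k=2: CC vs AG ✗; k=3: ACC vs AGC ✗; k=4: CACC vs AGCA ✗; k=5: GCACC vs AGCAC ✗; k=6: AGCACC vs AGCACC ✓.
Only k = 6 is perfect, so the longest perfect 3' overlap is 6.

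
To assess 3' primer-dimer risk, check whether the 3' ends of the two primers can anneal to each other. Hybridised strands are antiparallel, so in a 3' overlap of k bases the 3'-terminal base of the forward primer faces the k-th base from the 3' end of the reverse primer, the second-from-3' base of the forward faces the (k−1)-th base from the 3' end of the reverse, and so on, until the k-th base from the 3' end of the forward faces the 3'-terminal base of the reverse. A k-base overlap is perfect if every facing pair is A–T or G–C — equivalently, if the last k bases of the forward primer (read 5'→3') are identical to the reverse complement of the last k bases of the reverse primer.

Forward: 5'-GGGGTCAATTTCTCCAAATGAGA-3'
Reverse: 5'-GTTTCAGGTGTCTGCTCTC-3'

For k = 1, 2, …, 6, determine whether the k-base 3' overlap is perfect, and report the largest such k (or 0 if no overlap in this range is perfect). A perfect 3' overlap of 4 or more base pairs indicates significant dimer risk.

Last 6 bases (5'→3') — forward …ATGAGA, reverse …GCTCTC.
Reverse complement of the reverse primer's last 6 bases: GAGAGC; its first k bases are the reverse complement of the reverse primer's last k bases, so a perfect k-base overlap needs the forward primer's last k bases to equal them.
Comparing (forward last k vs required): k=1: A vs G ✗; k=2: GA vs GA ✓; k=3: AGA vs GAG ✗; k=4: GAGA vs GAGA ✓; k=5: TGAGA vs GAGAG ✗; k=6: ATGAGA vs GAGAGC ✗.
Perfect overlaps at k = 2, 4; the largest is 4.

Longest perfect overlap: 4 complementary base pairs; significant dimer risk (threshold 4).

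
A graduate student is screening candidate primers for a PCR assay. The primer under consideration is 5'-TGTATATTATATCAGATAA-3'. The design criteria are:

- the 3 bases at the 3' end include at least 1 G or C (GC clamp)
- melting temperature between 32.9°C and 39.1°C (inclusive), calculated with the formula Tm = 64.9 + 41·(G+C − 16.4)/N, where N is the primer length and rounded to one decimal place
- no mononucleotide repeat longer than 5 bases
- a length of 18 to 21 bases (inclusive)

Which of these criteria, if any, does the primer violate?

Base counts: A=8, T=8, G=2, C=1 (length 19).
GC clamp: 3' end TAA has 0 G/C, need ≥1 ✗
Tm: Tm = 64.9 + 41·(3 − 16.4)/19 = 36.0°C ✓
homopolymer run: longest run = 2 ✓
length: length 19 ✓

Fails: GC clamp.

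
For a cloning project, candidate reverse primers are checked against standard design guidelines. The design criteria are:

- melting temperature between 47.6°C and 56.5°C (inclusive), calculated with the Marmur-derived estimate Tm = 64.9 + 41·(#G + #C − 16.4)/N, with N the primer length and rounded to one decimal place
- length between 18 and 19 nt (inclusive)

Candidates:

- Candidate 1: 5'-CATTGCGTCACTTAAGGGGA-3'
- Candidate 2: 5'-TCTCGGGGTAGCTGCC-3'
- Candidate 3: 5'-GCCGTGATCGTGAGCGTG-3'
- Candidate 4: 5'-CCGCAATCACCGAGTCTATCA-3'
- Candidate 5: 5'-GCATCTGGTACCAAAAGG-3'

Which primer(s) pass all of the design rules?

Candidate 3 and Candidate 5.

Candidate 1 (20 nt, A=5 T=5 G=6 C=4): Tm = 64.9 + 41·(10 − 16.4)/20 = 51.8°C ✓; length 20, outside 18–19 ✗ — fails.
Candidate 2 (16 nt, A=1 T=4 G=6 C=5): Tm = 64.9 + 41·(11 − 16.4)/16 = 51.1°C ✓; length 16, outside 18–19 ✗ — fails.
Candidate 3 (18 nt, A=2 T=4 G=8 C=4): Tm = 64.9 + 41·(12 − 16.4)/18 = 54.9°C ✓; length 18 ✓ — passes.
Candidate 4 (21 nt, A=6 T=4 G=3 C=8): Tm = 64.9 + 41·(11 − 16.4)/21 = 54.4°C ✓; length 21, outside 18–19 ✗ — fails.
Candidate 5 (18 nt, A=6 T=3 G=5 C=4): Tm = 64.9 + 41·(9 − 16.4)/18 = 48.0°C ✓; length 18 ✓ — passes.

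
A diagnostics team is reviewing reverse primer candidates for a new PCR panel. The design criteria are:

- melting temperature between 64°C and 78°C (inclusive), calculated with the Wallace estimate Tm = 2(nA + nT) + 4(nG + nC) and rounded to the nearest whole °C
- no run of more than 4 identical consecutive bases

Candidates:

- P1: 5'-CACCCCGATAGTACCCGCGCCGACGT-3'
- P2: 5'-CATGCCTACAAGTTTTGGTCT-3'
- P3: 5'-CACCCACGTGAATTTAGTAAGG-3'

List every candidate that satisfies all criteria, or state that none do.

P3 only.

P1 (26 nt, A=5 T=3 G=6 C=12): Tm = 2·8 + 4·18 = 88°C, outside 64–78°C ✗; longest run = 4 ✓ — fails.
P2 (21 nt, A=4 T=8 G=4 C=5): Tm = 2·12 + 4·9 = 60°C, outside 64–78°C ✗; longest run = 4 ✓ — fails.
P3 (22 nt, A=7 T=5 G=5 C=5): Tm = 2·12 + 4·10 = 64°C ✓; longest run = 3 ✓ — passes.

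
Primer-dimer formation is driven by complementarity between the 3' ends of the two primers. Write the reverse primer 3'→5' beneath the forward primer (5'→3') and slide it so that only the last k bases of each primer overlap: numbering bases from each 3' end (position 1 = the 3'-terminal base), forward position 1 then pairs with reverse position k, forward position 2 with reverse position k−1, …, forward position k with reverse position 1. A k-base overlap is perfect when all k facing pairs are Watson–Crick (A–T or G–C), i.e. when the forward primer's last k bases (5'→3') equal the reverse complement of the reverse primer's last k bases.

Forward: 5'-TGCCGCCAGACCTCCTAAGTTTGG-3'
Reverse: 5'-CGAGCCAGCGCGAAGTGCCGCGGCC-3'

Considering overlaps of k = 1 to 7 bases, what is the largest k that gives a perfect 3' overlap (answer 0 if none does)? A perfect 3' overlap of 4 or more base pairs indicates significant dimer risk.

Longest perfect overlap: 2 complementary base pairs; below the dimer-risk threshold (threshold 4).

Last 7 bases (5'→3') — forward …AGTTTGG, reverse …CGCGGCC.
Reverse complement of the reverse primer's last 7 bases: GGCCGCG; its first k bases are the reverse complement of the reverse primer's last k bases, so a perfect k-base overlap needs the forward primer's last k bases to equal them.
Comparing (forward last k vs required): k=1: G vs G ✓; k=2: GG vs GG ✓; k=3: TGG vs GGC ✗; k=4: TTGG vs GGCC ✗; k=5: TTTGG vs GGCCG ✗; k=6: GTTTGG vs GGCCGC ✗; k=7: AGTTTGG vs GGCCGCG ✗.
Perfect overlaps at k = 1, 2; the largest is 2.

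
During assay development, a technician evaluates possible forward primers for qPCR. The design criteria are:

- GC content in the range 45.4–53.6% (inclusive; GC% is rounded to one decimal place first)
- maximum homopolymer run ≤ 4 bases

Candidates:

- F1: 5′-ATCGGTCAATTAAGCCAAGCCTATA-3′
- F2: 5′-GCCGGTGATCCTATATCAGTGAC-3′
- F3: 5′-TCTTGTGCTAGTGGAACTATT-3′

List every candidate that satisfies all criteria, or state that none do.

F2 only.

F1 (25 nt, A=9 T=6 G=4 C=6): GC 10/25 = 40.0%, outside 45.4–53.6% ✗; longest run = 2 ✓ — fails.
F2 (23 nt, A=5 T=6 G=6 C=6): GC 12/23 = 52.2% ✓; longest run = 2 ✓ — passes.
F3 (21 nt, A=4 T=9 G=5 C=3): GC 8/21 = 38.1%, outside 45.4–53.6% ✗; longest run = 2 ✓ — fails.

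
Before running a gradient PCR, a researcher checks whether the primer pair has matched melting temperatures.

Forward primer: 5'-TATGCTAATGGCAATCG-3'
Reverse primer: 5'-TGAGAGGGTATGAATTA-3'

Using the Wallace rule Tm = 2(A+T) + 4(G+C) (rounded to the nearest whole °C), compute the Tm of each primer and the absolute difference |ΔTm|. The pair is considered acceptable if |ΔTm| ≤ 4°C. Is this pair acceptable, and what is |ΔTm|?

|ΔTm| = 2°C; the pair is acceptable.

Forward: A=5 T=5 G=4 C=3 → Tm = 2·10 + 4·7 = 48°C.
Reverse: A=6 T=5 G=6 C=0 → Tm = 2·11 + 4·6 = 46°C.
|ΔTm| = |48 − 46| = 2°C, ≤ 4°C.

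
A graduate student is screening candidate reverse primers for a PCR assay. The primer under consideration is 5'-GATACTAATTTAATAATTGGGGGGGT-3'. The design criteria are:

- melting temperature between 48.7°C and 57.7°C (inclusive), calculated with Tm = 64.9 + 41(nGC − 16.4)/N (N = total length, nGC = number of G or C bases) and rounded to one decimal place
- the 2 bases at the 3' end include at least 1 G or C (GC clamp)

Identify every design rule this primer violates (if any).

Meets all criteria.

Base counts: A=8, T=9, G=8, C=1 (length 26).
Tm: Tm = 64.9 + 41·(9 − 16.4)/26 = 53.2°C ✓
GC clamp: 3' end GT has 1 G/C ✓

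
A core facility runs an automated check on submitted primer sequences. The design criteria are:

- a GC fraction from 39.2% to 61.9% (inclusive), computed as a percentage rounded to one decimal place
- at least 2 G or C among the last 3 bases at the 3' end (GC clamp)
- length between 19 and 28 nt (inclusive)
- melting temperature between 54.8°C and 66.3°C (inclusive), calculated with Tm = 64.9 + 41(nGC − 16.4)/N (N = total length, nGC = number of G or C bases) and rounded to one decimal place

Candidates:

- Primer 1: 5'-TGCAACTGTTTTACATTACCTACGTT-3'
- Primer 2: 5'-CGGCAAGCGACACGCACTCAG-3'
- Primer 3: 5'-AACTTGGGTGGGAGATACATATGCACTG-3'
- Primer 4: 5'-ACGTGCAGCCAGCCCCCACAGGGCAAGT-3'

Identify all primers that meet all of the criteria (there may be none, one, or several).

Primer 3 only.

Primer 1 (26 nt, A=6 T=11 G=3 C=6): GC 9/26 = 34.6%, outside 39.2–61.9% ✗; 3' end GTT has 1 G/C, need ≥2 ✗; length 26 ✓; Tm = 64.9 + 41·(9 − 16.4)/26 = 53.2°C, outside 54.8–66.3°C ✗ — fails.
Primer 2 (21 nt, A=6 T=1 G=6 C=8): GC 14/21 = 66.7%, outside 39.2–61.9% ✗; 3' end CAG has 2 G/C ✓; length 21 ✓; Tm = 64.9 + 41·(14 − 16.4)/21 = 60.2°C ✓ — fails.
Primer 3 (28 nt, A=8 T=7 G=9 C=4): GC 13/28 = 46.4% ✓; 3' end CTG has 2 G/C ✓; length 28 ✓; Tm = 64.9 + 41·(13 − 16.4)/28 = 59.9°C ✓ — passes.
Primer 4 (28 nt, A=7 T=2 G=8 C=11): GC 19/28 = 67.9%, outside 39.2–61.9% ✗; 3' end AGT has 1 G/C, need ≥2 ✗; length 28 ✓; Tm = 64.9 + 41·(19 − 16.4)/28 = 68.7°C, outside 54.8–66.3°C ✗ — fails.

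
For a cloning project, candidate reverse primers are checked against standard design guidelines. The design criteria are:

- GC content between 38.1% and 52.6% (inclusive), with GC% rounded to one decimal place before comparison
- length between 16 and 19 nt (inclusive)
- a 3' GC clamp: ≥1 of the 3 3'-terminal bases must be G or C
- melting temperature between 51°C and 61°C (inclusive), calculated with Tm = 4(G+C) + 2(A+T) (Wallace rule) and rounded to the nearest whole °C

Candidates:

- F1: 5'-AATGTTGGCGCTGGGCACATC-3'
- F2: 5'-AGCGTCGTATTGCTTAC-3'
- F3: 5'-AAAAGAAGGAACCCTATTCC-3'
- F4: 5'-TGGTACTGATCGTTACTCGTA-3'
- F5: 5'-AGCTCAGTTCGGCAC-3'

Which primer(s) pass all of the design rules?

None of the candidates satisfy all criteria.

F1 (21 nt, A=4 T=5 G=7 C=5): GC 12/21 = 57.1%, outside 38.1–52.6% ✗; length 21, outside 16–19 ✗; 3' end ATC has 1 G/C ✓; Tm = 2·9 + 4·12 = 66°C, outside 51–61°C ✗ — fails.
F2 (17 nt, A=3 T=6 G=4 C=4): GC 8/17 = 47.1% ✓; length 17 ✓; 3' end TAC has 1 G/C ✓; Tm = 2·9 + 4·8 = 50°C, outside 51–61°C ✗ — fails.
F3 (20 nt, A=9 T=3 G=3 C=5): GC 8/20 = 40.0% ✓; length 20, outside 16–19 ✗; 3' end TCC has 2 G/C ✓; Tm = 2·12 + 4·8 = 56°C ✓ — fails.
F4 (21 nt, A=4 T=8 G=5 C=4): GC 9/21 = 42.9% ✓; length 21, outside 16–19 ✗; 3' end GTA has 1 G/C ✓; Tm = 2·12 + 4·9 = 60°C ✓ — fails.
F5 (15 nt, A=3 T=3 G=4 C=5): GC 9/15 = 60.0%, outside 38.1–52.6% ✗; length 15, outside 16–19 ✗; 3' end CAC has 2 G/C ✓; Tm = 2·6 + 4·9 = 48°C, outside 51–61°C ✗ — fails.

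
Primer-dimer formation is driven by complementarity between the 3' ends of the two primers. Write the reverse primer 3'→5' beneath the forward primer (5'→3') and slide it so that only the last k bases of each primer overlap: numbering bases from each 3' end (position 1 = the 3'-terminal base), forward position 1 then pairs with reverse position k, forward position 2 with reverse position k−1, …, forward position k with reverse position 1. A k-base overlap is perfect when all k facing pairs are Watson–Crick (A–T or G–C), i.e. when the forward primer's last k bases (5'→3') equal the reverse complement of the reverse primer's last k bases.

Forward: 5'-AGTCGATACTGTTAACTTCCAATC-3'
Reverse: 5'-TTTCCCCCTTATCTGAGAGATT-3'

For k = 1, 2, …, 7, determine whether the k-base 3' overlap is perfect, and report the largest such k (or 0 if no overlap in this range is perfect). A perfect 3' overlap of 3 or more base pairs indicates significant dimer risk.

Longest perfect overlap: 4 complementary base pairs; significant dimer risk (threshold 3).

Last 7 bases (5'→3') — forward …TCCAATC, reverse …AGAGATT.
Reverse complement of the reverse primer's last 7 bases: AATCTCT; its first k bases are the reverse complement of the reverse primer's last k bases, so a perfect k-base overlap needs the forward primer's last k bases to equal them.
Comparing (forward last k vs required): k=1: C vs A ✗; k=2: TC vs AA ✗; k=3: ATC vs AAT ✗; k=4: AATC vs AATC ✓; k=5: CAATC vs AATCT ✗; k=6: CCAATC vs AATCTC ✗; k=7: TCCAATC vs AATCTCT ✗.
Only k = 4 is perfect, so the longest perfect 3' overlap is 4.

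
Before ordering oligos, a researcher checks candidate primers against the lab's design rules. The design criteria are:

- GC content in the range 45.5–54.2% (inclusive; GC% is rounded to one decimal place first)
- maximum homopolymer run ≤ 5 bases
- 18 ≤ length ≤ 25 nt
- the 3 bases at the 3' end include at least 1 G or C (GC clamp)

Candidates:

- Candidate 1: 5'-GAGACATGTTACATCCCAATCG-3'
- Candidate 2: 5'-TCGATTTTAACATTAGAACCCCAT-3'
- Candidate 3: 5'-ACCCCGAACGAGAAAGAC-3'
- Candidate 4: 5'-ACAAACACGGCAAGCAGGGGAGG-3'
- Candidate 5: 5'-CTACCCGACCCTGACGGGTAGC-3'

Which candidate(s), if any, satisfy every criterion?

Candidate 1 (22 nt, A=7 T=5 G=4 C=6): GC 10/22 = 45.5% ✓; longest run = 3 ✓; length 22 ✓; 3' end TCG has 2 G/C ✓ — passes.
Candidate 2 (24 nt, A=8 T=8 G=2 C=6): GC 8/24 = 33.3%, outside 45.5–54.2% ✗; longest run = 4 ✓; length 24 ✓; 3' end CAT has 1 G/C ✓ — fails.
Candidate 3 (18 nt, A=8 T=0 G=4 C=6): GC 10/18 = 55.6%, outside 45.5–54.2% ✗; longest run = 4 ✓; length 18 ✓; 3' end GAC has 2 G/C ✓ — fails.
Candidate 4 (23 nt, A=9 T=0 G=9 C=5): GC 14/23 = 60.9%, outside 45.5–54.2% ✗; longest run = 4 ✓; length 23 ✓; 3' end AGG has 2 G/C ✓ — fails.
Candidate 5 (22 nt, A=4 T=3 G=6 C=9): GC 15/22 = 68.2%, outside 45.5–54.2% ✗; longest run = 3 ✓; length 22 ✓; 3' end AGC has 2 G/C ✓ — fails.

Candidate 1 only.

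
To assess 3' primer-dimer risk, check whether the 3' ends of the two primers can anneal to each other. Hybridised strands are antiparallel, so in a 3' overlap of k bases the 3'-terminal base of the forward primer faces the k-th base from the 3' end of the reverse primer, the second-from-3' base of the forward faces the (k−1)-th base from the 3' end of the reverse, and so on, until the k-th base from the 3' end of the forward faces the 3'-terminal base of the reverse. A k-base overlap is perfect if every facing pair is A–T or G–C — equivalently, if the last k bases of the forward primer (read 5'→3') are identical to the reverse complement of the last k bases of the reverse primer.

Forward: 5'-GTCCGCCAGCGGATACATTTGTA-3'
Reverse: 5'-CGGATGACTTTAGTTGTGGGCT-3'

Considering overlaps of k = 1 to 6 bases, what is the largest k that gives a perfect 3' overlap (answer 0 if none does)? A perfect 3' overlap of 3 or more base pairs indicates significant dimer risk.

Longest perfect overlap: 1 complementary base pair; below the dimer-risk threshold (threshold 3).

Last 6 bases (5'→3') — forward …TTTGTA, reverse …TGGGCT.
Reverse complement of the reverse primer's last 6 bases: AGCCCA; its first k bases are the reverse complement of the reverse primer's last k bases, so a perfect k-base overlap needs the forward primer's last k bases to equal them.
Comparing (forward last k vs required): k=1: A vs A ✓; k=2: TA vs AG ✗; k=3: GTA vs AGC ✗; k=4: TGTA vs AGCC ✗; k=5: TTGTA vs AGCCC ✗; k=6: TTTGTA vs AGCCCA ✗.
Only k = 1 is perfect, so the longest perfect 3' overlap is 1.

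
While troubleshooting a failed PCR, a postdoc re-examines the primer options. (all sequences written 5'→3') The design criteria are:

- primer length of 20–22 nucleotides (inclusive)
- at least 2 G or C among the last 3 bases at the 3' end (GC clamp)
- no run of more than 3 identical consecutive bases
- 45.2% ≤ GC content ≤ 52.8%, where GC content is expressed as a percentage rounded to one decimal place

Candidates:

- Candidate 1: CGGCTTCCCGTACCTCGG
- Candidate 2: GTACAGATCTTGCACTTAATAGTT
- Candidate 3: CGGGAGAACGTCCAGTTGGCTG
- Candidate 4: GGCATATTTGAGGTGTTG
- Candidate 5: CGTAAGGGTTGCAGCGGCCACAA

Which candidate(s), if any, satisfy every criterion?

None of the candidates satisfy all criteria.

Candidate 1 (18 nt, A=1 T=4 G=5 C=8): length 18, outside 20–22 ✗; 3' end CGG has 3 G/C ✓; longest run = 3 ✓; GC 13/18 = 72.2%, outside 45.2–52.8% ✗ — fails.
Candidate 2 (24 nt, A=7 T=9 G=4 C=4): length 24, outside 20–22 ✗; 3' end GTT has 1 G/C, need ≥2 ✗; longest run = 2 ✓; GC 8/24 = 33.3%, outside 45.2–52.8% ✗ — fails.
Candidate 3 (22 nt, A=4 T=4 G=9 C=5): length 22 ✓; 3' end CTG has 2 G/C ✓; longest run = 3 ✓; GC 14/22 = 63.6%, outside 45.2–52.8% ✗ — fails.
Candidate 4 (18 nt, A=3 T=7 G=7 C=1): length 18, outside 20–22 ✗; 3' end TTG has 1 G/C, need ≥2 ✗; longest run = 3 ✓; GC 8/18 = 44.4%, outside 45.2–52.8% ✗ — fails.
Candidate 5 (23 nt, A=6 T=3 G=8 C=6): length 23, outside 20–22 ✗; 3' end CAA has 1 G/C, need ≥2 ✗; longest run = 3 ✓; GC 14/23 = 60.9%, outside 45.2–52.8% ✗ — fails.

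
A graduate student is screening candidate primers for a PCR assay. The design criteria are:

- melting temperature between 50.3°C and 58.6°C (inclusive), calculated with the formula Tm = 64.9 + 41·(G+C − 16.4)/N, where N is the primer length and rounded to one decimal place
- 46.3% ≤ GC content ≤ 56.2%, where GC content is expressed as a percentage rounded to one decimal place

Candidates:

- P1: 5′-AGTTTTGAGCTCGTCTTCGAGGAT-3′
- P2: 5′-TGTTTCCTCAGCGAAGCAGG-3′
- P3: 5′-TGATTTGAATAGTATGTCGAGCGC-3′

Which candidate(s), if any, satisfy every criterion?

P2 only.

P1 (24 nt, A=4 T=9 G=7 C=4): Tm = 64.9 + 41·(11 − 16.4)/24 = 55.7°C ✓; GC 11/24 = 45.8%, outside 46.3–56.2% ✗ — fails.
P2 (20 nt, A=4 T=5 G=6 C=5): Tm = 64.9 + 41·(11 − 16.4)/20 = 53.8°C ✓; GC 11/20 = 55.0% ✓ — passes.
P3 (24 nt, A=6 T=8 G=7 C=3): Tm = 64.9 + 41·(10 − 16.4)/24 = 54.0°C ✓; GC 10/24 = 41.7%, outside 46.3–56.2% ✗ — fails.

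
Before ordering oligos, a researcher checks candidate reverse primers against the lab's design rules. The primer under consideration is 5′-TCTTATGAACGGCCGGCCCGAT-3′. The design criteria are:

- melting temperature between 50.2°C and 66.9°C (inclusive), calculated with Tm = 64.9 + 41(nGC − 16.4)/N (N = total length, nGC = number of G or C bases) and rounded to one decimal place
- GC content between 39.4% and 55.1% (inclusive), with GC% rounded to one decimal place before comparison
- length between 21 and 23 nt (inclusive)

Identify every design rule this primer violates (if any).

Fails: GC content.

Base counts: A=4, T=5, G=6, C=7 (length 22).
Tm: Tm = 64.9 + 41·(13 − 16.4)/22 = 58.6°C ✓
GC content: GC 13/22 = 59.1%, outside 39.4–55.1% ✗
length: length 22 ✓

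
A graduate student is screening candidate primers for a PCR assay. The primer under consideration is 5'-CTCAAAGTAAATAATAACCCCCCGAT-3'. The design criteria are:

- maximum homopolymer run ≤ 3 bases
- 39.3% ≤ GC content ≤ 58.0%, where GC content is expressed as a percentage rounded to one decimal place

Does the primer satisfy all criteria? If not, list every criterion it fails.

Base counts: A=11, T=5, G=2, C=8 (length 26).
homopolymer run: longest run = 6, exceeds 3 ✗
GC content: GC 10/26 = 38.5%, outside 39.3–58.0% ✗

Fails: homopolymer run, GC content.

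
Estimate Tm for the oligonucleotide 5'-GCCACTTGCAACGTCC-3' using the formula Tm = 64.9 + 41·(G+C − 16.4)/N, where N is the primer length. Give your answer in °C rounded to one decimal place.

48.5°C

Base counts: A=3, T=3, G=3, C=7; G+C = 10, N = 16.
Tm = 64.9 + 41·(10 − 16.4)/16 = 64.9 + -262.40/16 = 48.5°C.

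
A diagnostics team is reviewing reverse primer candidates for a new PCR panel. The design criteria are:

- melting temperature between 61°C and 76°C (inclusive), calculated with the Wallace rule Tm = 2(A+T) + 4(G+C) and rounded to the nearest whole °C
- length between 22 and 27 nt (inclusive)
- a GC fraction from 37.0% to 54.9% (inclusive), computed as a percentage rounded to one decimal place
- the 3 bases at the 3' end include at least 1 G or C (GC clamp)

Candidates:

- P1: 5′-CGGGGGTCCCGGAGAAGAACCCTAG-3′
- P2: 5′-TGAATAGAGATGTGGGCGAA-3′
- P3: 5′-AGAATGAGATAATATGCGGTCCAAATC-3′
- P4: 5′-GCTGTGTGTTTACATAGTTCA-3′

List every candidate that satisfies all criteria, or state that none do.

P1 (25 nt, A=6 T=2 G=10 C=7): Tm = 2·8 + 4·17 = 84°C, outside 61–76°C ✗; length 25 ✓; GC 17/25 = 68.0%, outside 37.0–54.9% ✗; 3' end TAG has 1 G/C ✓ — fails.
P2 (20 nt, A=7 T=4 G=8 C=1): Tm = 2·11 + 4·9 = 58°C, outside 61–76°C ✗; length 20, outside 22–27 ✗; GC 9/20 = 45.0% ✓; 3' end GAA has 1 G/C ✓ — fails.
P3 (27 nt, A=11 T=6 G=6 C=4): Tm = 2·17 + 4·10 = 74°C ✓; length 27 ✓; GC 10/27 = 37.0% ✓; 3' end ATC has 1 G/C ✓ — passes.
P4 (21 nt, A=4 T=9 G=5 C=3): Tm = 2·13 + 4·8 = 58°C, outside 61–76°C ✗; length 21, outside 22–27 ✗; GC 8/21 = 38.1% ✓; 3' end TCA has 1 G/C ✓ — fails.

P3 only.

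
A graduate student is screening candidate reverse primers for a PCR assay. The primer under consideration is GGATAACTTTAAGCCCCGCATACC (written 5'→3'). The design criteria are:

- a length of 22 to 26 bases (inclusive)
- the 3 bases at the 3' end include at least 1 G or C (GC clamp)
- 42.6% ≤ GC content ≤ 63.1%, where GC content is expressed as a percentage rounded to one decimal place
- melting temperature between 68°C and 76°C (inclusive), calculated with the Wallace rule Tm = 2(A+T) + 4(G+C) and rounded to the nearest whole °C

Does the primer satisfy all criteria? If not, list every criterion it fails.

Meets all criteria.

Base counts: A=7, T=5, G=4, C=8 (length 24).
length: length 24 ✓
GC clamp: 3' end ACC has 2 G/C ✓
GC content: GC 12/24 = 50.0% ✓
Tm: Tm = 2·12 + 4·12 = 72°C ✓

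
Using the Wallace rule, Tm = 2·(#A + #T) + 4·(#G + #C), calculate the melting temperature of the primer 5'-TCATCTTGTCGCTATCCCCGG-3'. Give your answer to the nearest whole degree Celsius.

66°C

Base counts: A=2, T=7, G=4, C=8 (length 21).
Tm = 2·(2+7) + 4·(4+8) = 2·9 + 4·12 = 18 + 48 = 66°C.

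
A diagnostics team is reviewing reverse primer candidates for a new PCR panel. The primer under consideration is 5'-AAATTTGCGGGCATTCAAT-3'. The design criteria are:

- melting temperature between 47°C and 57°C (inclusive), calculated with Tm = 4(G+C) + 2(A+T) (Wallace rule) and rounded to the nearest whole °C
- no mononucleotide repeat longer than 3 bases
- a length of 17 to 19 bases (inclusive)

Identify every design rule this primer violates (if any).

Meets all criteria.

Base counts: A=6, T=6, G=4, C=3 (length 19).
Tm: Tm = 2·12 + 4·7 = 52°C ✓
homopolymer run: longest run = 3 ✓
length: length 19 ✓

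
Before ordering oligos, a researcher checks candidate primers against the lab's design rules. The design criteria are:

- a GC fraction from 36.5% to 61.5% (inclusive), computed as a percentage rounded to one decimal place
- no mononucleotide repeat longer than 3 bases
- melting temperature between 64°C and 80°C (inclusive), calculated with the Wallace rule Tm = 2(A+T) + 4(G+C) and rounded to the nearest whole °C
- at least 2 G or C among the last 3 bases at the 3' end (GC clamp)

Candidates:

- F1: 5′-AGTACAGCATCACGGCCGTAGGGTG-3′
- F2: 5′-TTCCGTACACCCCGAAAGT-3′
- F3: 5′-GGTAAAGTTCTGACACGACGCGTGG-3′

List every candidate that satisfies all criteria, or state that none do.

F1 (25 nt, A=6 T=4 G=9 C=6): GC 15/25 = 60.0% ✓; longest run = 3 ✓; Tm = 2·10 + 4·15 = 80°C ✓; 3' end GTG has 2 G/C ✓ — passes.
F2 (19 nt, A=5 T=4 G=3 C=7): GC 10/19 = 52.6% ✓; longest run = 4, exceeds 3 ✗; Tm = 2·9 + 4·10 = 58°C, outside 64–80°C ✗; 3' end AGT has 1 G/C, need ≥2 ✗ — fails.
F3 (25 nt, A=6 T=5 G=9 C=5): GC 14/25 = 56.0% ✓; longest run = 3 ✓; Tm = 2·11 + 4·14 = 78°C ✓; 3' end TGG has 2 G/C ✓ — passes.

F1 and F3.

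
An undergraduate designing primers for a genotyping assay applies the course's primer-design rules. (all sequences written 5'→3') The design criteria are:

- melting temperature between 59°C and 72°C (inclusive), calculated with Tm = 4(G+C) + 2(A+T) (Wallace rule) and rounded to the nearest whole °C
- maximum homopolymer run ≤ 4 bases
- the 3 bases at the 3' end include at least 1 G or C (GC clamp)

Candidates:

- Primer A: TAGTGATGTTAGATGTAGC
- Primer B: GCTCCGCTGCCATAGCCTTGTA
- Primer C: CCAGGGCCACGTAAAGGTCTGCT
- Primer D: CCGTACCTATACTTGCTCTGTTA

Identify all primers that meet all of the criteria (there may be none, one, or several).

Primer B only.

Primer A (19 nt, A=5 T=7 G=6 C=1): Tm = 2·12 + 4·7 = 52°C, outside 59–72°C ✗; longest run = 2 ✓; 3' end AGC has 2 G/C ✓ — fails.
Primer B (22 nt, A=3 T=6 G=5 C=8): Tm = 2·9 + 4·13 = 70°C ✓; longest run = 2 ✓; 3' end GTA has 1 G/C ✓ — passes.
Primer C (23 nt, A=5 T=4 G=7 C=7): Tm = 2·9 + 4·14 = 74°C, outside 59–72°C ✗; longest run = 3 ✓; 3' end GCT has 2 G/C ✓ — fails.
Primer D (23 nt, A=4 T=9 G=3 C=7): Tm = 2·13 + 4·10 = 66°C ✓; longest run = 2 ✓; 3' end TTA has 0 G/C, need ≥1 ✗ — fails.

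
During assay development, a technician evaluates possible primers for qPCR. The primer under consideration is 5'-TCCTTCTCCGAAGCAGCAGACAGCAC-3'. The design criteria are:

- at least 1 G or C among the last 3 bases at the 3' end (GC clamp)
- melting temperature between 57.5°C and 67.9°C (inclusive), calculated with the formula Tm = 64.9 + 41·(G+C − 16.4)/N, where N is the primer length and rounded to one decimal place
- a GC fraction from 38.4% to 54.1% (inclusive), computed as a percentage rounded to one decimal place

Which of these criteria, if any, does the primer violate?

Base counts: A=7, T=4, G=5, C=10 (length 26).
GC clamp: 3' end CAC has 2 G/C ✓
Tm: Tm = 64.9 + 41·(15 − 16.4)/26 = 62.7°C ✓
GC content: GC 15/26 = 57.7%, outside 38.4–54.1% ✗

Fails: GC content.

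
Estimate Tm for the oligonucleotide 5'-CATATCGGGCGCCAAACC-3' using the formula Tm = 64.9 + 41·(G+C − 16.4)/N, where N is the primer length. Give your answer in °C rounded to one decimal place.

Base counts: A=5, T=2, G=4, C=7; G+C = 11, N = 18.
Tm = 64.9 + 41·(11 − 16.4)/18 = 64.9 + -221.40/18 = 52.6°C.

52.6°C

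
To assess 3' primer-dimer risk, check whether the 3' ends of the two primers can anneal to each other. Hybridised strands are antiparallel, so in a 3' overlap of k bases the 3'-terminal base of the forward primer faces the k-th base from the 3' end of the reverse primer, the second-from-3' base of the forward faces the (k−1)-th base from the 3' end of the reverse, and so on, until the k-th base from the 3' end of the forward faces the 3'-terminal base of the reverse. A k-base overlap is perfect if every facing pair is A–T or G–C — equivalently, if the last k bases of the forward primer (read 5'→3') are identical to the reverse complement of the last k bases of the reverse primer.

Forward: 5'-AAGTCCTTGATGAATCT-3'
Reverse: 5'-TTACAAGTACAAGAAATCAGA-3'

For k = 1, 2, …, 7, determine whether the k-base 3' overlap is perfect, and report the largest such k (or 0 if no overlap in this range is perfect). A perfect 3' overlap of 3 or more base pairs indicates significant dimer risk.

Longest perfect overlap: 3 complementary base pairs; significant dimer risk (threshold 3).

Last 7 bases (5'→3') — forward …TGAATCT, reverse …AATCAGA.
Reverse complement of the reverse primer's last 7 bases: TCTGATT; its first k bases are the reverse complement of the reverse primer's last k bases, so a perfect k-base overlap needs the forward primer's last k bases to equal them.
Comparing (forward last k vs required): k=1: T vs T ✓; k=2: CT vs TC ✗; k=3: TCT vs TCT ✓; k=4: ATCT vs TCTG ✗; k=5: AATCT vs TCTGA ✗; k=6: GAATCT vs TCTGAT ✗; k=7: TGAATCT vs TCTGATT ✗.
Perfect overlaps at k = 1, 3; the largest is 3.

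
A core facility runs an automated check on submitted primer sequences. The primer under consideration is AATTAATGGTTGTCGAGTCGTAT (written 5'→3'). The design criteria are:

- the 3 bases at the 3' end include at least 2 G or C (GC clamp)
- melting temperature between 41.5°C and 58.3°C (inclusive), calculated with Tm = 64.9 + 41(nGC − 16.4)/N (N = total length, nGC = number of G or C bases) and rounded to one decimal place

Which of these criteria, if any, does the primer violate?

Fails: GC clamp.

Base counts: A=6, T=9, G=6, C=2 (length 23).
GC clamp: 3' end TAT has 0 G/C, need ≥2 ✗
Tm: Tm = 64.9 + 41·(8 − 16.4)/23 = 49.9°C ✓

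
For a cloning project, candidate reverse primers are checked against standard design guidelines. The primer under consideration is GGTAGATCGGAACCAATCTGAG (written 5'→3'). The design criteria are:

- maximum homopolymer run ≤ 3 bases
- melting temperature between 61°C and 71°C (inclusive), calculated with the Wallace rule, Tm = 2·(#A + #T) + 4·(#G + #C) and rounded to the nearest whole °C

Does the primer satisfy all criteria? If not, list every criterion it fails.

Meets all criteria.

Base counts: A=7, T=4, G=7, C=4 (length 22).
homopolymer run: longest run = 2 ✓
Tm: Tm = 2·11 + 4·11 = 66°C ✓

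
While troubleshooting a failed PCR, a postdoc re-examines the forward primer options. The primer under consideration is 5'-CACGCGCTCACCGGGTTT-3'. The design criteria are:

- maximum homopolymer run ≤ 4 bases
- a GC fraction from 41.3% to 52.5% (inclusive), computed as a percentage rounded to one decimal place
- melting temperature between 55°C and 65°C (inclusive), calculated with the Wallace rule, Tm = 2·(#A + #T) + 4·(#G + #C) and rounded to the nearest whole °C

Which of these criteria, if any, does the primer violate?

Fails: GC content.

Base counts: A=2, T=4, G=5, C=7 (length 18).
homopolymer run: longest run = 3 ✓
GC content: GC 12/18 = 66.7%, outside 41.3–52.5% ✗
Tm: Tm = 2·6 + 4·12 = 60°C ✓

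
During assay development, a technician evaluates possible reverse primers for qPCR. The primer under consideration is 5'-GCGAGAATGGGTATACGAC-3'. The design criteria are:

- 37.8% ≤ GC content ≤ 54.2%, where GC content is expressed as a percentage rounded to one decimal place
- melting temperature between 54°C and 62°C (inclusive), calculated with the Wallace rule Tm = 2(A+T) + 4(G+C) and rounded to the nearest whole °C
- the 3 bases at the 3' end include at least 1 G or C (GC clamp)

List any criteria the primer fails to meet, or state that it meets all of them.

Meets all criteria.

Base counts: A=6, T=3, G=7, C=3 (length 19).
GC content: GC 10/19 = 52.6% ✓
Tm: Tm = 2·9 + 4·10 = 58°C ✓
GC clamp: 3' end GAC has 2 G/C ✓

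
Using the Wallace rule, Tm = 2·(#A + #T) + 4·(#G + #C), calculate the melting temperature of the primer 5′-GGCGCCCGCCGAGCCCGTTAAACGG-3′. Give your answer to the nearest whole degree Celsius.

Base counts: A=4, T=2, G=9, C=10 (length 25).
Tm = 2·(4+2) + 4·(9+10) = 2·6 + 4·19 = 12 + 76 = 88°C.

88°C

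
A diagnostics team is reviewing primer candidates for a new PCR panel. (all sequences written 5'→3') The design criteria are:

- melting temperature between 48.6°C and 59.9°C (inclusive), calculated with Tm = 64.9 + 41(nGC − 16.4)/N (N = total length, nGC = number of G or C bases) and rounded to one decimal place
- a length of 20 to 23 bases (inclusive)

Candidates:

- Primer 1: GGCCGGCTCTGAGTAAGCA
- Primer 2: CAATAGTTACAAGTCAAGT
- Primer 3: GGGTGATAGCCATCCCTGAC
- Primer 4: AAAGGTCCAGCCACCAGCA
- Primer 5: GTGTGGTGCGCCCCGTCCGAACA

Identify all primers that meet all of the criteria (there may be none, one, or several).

Primer 1 (19 nt, A=4 T=3 G=7 C=5): Tm = 64.9 + 41·(12 − 16.4)/19 = 55.4°C ✓; length 19, outside 20–23 ✗ — fails.
Primer 2 (19 nt, A=8 T=5 G=3 C=3): Tm = 64.9 + 41·(6 − 16.4)/19 = 42.5°C, outside 48.6–59.9°C ✗; length 19, outside 20–23 ✗ — fails.
Primer 3 (20 nt, A=4 T=4 G=6 C=6): Tm = 64.9 + 41·(12 − 16.4)/20 = 55.9°C ✓; length 20 ✓ — passes.
Primer 4 (19 nt, A=7 T=1 G=4 C=7): Tm = 64.9 + 41·(11 − 16.4)/19 = 53.2°C ✓; length 19, outside 20–23 ✗ — fails.
Primer 5 (23 nt, A=3 T=4 G=8 C=8): Tm = 64.9 + 41·(16 − 16.4)/23 = 64.2°C, outside 48.6–59.9°C ✗; length 23 ✓ — fails.

Primer 3 only.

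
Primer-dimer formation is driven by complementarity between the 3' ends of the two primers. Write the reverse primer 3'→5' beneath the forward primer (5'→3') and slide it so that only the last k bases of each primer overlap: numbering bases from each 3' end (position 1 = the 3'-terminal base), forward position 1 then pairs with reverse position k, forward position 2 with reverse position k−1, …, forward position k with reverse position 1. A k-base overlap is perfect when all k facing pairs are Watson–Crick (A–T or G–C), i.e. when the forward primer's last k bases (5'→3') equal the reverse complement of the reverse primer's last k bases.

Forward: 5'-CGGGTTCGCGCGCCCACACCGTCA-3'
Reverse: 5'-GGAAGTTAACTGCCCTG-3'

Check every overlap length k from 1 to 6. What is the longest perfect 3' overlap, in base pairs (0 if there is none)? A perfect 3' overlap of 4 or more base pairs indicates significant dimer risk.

Last 6 bases (5'→3') — forward …CCGTCA, reverse …GCCCTG.
Reverse complement of the reverse primer's last 6 bases: CAGGGC; its first k bases are the reverse complement of the reverse primer's last k bases, so a perfect k-base overlap needs the forward primer's last k bases to equal them.
Comparing (forward last k vs required): k=1: A vs C ✗; k=2: CA vs CA ✓; k=3: TCA vs CAG ✗; k=4: GTCA vs CAGG ✗; k=5: CGTCA vs CAGGG ✗; k=6: CCGTCA vs CAGGGC ✗.
Only k = 2 is perfect, so the longest perfect 3' overlap is 2.

Longest perfect overlap: 2 complementary base pairs; below the dimer-risk threshold (threshold 4).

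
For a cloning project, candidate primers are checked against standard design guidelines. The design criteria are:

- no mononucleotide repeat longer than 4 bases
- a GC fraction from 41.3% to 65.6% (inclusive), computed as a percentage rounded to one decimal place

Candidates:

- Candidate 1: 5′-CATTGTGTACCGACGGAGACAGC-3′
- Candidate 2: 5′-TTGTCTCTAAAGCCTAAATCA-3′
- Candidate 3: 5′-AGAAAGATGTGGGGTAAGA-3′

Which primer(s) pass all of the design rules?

Candidate 1 (23 nt, A=6 T=4 G=7 C=6): longest run = 2 ✓; GC 13/23 = 56.5% ✓ — passes.
Candidate 2 (21 nt, A=7 T=7 G=2 C=5): longest run = 3 ✓; GC 7/21 = 33.3%, outside 41.3–65.6% ✗ — fails.
Candidate 3 (19 nt, A=8 T=3 G=8 C=0): longest run = 4 ✓; GC 8/19 = 42.1% ✓ — passes.

Candidate 1 and Candidate 3.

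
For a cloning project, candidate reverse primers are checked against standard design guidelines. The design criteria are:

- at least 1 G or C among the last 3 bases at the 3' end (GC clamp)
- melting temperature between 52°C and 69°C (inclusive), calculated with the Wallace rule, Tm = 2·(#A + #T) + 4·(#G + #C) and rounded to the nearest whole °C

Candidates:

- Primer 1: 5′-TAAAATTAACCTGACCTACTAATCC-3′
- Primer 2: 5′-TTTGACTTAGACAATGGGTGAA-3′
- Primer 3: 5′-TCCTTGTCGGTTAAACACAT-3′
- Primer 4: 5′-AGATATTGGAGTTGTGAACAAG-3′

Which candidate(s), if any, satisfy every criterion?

Primer 1 (25 nt, A=10 T=7 G=1 C=7): 3' end TCC has 2 G/C ✓; Tm = 2·17 + 4·8 = 66°C ✓ — passes.
Primer 2 (22 nt, A=7 T=7 G=6 C=2): 3' end GAA has 1 G/C ✓; Tm = 2·14 + 4·8 = 60°C ✓ — passes.
Primer 3 (20 nt, A=5 T=7 G=3 C=5): 3' end CAT has 1 G/C ✓; Tm = 2·12 + 4·8 = 56°C ✓ — passes.
Primer 4 (22 nt, A=8 T=6 G=7 C=1): 3' end AAG has 1 G/C ✓; Tm = 2·14 + 4·8 = 60°C ✓ — passes.

Primer 1, Primer 2, Primer 3 and Primer 4.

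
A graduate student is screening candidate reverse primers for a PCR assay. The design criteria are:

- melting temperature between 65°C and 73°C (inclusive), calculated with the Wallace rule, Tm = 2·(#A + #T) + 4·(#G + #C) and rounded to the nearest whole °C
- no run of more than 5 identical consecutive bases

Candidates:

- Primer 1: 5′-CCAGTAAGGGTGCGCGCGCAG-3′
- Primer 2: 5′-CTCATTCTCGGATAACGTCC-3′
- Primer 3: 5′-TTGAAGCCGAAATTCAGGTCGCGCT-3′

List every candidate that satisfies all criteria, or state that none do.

Primer 1 (21 nt, A=4 T=2 G=9 C=6): Tm = 2·6 + 4·15 = 72°C ✓; longest run = 3 ✓ — passes.
Primer 2 (20 nt, A=4 T=6 G=3 C=7): Tm = 2·10 + 4·10 = 60°C, outside 65–73°C ✗; longest run = 2 ✓ — fails.
Primer 3 (25 nt, A=6 T=6 G=7 C=6): Tm = 2·12 + 4·13 = 76°C, outside 65–73°C ✗; longest run = 3 ✓ — fails.

Primer 1 only.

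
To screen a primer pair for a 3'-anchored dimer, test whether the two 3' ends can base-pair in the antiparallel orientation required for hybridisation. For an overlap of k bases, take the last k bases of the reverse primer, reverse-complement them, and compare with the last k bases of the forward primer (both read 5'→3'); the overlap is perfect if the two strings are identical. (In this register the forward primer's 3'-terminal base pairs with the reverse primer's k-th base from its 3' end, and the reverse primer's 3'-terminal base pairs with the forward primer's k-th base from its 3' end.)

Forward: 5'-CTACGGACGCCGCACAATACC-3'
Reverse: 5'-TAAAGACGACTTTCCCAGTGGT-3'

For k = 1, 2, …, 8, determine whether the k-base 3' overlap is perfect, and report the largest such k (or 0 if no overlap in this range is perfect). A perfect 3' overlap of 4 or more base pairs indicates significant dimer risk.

Last 8 bases (5'→3') — forward …ACAATACC, reverse …CCAGTGGT.
Reverse complement of the reverse primer's last 8 bases: ACCACTGG; its first k bases are the reverse complement of the reverse primer's last k bases, so a perfect k-base overlap needs the forward primer's last k bases to equal them.
Comparing (forward last k vs required): k=1: C vs A ✗; k=2: CC vs AC ✗; k=3: ACC vs ACC ✓; k=4: TACC vs ACCA ✗; k=5: ATACC vs ACCAC ✗; k=6: AATACC vs ACCACT ✗; k=7: CAATACC vs ACCACTG ✗; k=8: ACAATACC vs ACCACTGG ✗.
Only k = 3 is perfect, so the longest perfect 3' overlap is 3.

Longest perfect overlap: 3 complementary base pairs; below the dimer-risk threshold (threshold 4).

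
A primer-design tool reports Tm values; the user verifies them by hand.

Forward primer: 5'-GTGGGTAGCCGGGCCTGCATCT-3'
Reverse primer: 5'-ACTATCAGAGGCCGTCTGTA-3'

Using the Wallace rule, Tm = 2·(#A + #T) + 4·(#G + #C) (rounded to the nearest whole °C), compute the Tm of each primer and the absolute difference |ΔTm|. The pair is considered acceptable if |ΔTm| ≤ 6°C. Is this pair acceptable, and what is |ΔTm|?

|ΔTm| = 14°C; the pair is not acceptable.

Forward: A=2 T=5 G=9 C=6 → Tm = 2·7 + 4·15 = 74°C.
Reverse: A=5 T=5 G=5 C=5 → Tm = 2·10 + 4·10 = 60°C.
|ΔTm| = |74 − 60| = 14°C, > 6°C.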